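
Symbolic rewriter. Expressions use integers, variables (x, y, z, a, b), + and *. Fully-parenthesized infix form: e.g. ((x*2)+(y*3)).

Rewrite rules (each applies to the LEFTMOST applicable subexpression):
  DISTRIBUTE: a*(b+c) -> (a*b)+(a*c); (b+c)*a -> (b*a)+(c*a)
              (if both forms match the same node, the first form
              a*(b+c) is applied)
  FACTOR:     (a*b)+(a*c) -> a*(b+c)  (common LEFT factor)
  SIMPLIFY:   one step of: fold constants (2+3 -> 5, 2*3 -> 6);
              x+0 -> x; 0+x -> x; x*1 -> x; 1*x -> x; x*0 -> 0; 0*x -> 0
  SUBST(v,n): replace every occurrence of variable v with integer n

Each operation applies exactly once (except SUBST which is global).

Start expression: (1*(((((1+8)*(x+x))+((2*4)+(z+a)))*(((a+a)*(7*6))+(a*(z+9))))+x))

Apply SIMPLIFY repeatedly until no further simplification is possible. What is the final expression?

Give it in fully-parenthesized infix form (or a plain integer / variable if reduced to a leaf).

Start: (1*(((((1+8)*(x+x))+((2*4)+(z+a)))*(((a+a)*(7*6))+(a*(z+9))))+x))
Step 1: at root: (1*(((((1+8)*(x+x))+((2*4)+(z+a)))*(((a+a)*(7*6))+(a*(z+9))))+x)) -> (((((1+8)*(x+x))+((2*4)+(z+a)))*(((a+a)*(7*6))+(a*(z+9))))+x); overall: (1*(((((1+8)*(x+x))+((2*4)+(z+a)))*(((a+a)*(7*6))+(a*(z+9))))+x)) -> (((((1+8)*(x+x))+((2*4)+(z+a)))*(((a+a)*(7*6))+(a*(z+9))))+x)
Step 2: at LLLL: (1+8) -> 9; overall: (((((1+8)*(x+x))+((2*4)+(z+a)))*(((a+a)*(7*6))+(a*(z+9))))+x) -> ((((9*(x+x))+((2*4)+(z+a)))*(((a+a)*(7*6))+(a*(z+9))))+x)
Step 3: at LLRL: (2*4) -> 8; overall: ((((9*(x+x))+((2*4)+(z+a)))*(((a+a)*(7*6))+(a*(z+9))))+x) -> ((((9*(x+x))+(8+(z+a)))*(((a+a)*(7*6))+(a*(z+9))))+x)
Step 4: at LRLR: (7*6) -> 42; overall: ((((9*(x+x))+(8+(z+a)))*(((a+a)*(7*6))+(a*(z+9))))+x) -> ((((9*(x+x))+(8+(z+a)))*(((a+a)*42)+(a*(z+9))))+x)
Fixed point: ((((9*(x+x))+(8+(z+a)))*(((a+a)*42)+(a*(z+9))))+x)

Answer: ((((9*(x+x))+(8+(z+a)))*(((a+a)*42)+(a*(z+9))))+x)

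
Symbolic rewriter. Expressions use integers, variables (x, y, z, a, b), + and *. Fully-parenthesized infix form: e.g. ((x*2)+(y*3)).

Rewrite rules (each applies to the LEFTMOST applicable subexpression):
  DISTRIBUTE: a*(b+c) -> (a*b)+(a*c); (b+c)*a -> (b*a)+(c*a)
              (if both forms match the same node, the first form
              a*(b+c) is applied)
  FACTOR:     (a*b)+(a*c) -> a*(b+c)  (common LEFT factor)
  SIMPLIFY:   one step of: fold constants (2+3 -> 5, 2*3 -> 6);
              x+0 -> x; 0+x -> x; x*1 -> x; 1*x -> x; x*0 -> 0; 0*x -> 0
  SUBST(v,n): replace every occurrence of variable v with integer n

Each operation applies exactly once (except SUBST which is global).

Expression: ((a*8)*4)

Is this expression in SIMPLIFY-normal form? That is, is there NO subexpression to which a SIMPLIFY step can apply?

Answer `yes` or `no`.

Answer: yes

Derivation:
Expression: ((a*8)*4)
Scanning for simplifiable subexpressions (pre-order)...
  at root: ((a*8)*4) (not simplifiable)
  at L: (a*8) (not simplifiable)
Result: no simplifiable subexpression found -> normal form.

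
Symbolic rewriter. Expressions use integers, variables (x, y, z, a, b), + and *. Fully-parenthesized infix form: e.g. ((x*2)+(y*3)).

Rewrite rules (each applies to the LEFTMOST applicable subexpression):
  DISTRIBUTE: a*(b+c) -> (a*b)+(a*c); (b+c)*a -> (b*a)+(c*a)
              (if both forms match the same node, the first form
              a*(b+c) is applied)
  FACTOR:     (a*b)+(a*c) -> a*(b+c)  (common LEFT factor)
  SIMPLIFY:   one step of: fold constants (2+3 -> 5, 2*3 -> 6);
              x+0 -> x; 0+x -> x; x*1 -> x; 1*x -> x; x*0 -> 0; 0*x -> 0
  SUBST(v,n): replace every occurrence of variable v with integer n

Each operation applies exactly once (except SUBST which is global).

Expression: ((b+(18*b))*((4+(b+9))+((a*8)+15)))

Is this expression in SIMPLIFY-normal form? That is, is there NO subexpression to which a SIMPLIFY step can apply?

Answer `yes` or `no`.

Answer: yes

Derivation:
Expression: ((b+(18*b))*((4+(b+9))+((a*8)+15)))
Scanning for simplifiable subexpressions (pre-order)...
  at root: ((b+(18*b))*((4+(b+9))+((a*8)+15))) (not simplifiable)
  at L: (b+(18*b)) (not simplifiable)
  at LR: (18*b) (not simplifiable)
  at R: ((4+(b+9))+((a*8)+15)) (not simplifiable)
  at RL: (4+(b+9)) (not simplifiable)
  at RLR: (b+9) (not simplifiable)
  at RR: ((a*8)+15) (not simplifiable)
  at RRL: (a*8) (not simplifiable)
Result: no simplifiable subexpression found -> normal form.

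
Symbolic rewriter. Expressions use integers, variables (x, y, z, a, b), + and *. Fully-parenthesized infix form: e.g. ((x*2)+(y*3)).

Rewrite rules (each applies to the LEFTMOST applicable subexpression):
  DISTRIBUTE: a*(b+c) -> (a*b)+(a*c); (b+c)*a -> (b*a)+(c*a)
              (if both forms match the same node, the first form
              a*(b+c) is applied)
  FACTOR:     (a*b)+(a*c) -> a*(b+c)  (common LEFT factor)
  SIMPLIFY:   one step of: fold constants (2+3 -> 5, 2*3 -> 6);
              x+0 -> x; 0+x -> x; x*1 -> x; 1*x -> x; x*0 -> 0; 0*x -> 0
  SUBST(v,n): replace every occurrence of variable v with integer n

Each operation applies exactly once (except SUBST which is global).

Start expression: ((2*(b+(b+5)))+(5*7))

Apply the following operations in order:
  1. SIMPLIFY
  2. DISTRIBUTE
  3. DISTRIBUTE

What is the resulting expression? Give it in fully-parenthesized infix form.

Answer: (((2*b)+((2*b)+(2*5)))+35)

Derivation:
Start: ((2*(b+(b+5)))+(5*7))
Apply SIMPLIFY at R (target: (5*7)): ((2*(b+(b+5)))+(5*7)) -> ((2*(b+(b+5)))+35)
Apply DISTRIBUTE at L (target: (2*(b+(b+5)))): ((2*(b+(b+5)))+35) -> (((2*b)+(2*(b+5)))+35)
Apply DISTRIBUTE at LR (target: (2*(b+5))): (((2*b)+(2*(b+5)))+35) -> (((2*b)+((2*b)+(2*5)))+35)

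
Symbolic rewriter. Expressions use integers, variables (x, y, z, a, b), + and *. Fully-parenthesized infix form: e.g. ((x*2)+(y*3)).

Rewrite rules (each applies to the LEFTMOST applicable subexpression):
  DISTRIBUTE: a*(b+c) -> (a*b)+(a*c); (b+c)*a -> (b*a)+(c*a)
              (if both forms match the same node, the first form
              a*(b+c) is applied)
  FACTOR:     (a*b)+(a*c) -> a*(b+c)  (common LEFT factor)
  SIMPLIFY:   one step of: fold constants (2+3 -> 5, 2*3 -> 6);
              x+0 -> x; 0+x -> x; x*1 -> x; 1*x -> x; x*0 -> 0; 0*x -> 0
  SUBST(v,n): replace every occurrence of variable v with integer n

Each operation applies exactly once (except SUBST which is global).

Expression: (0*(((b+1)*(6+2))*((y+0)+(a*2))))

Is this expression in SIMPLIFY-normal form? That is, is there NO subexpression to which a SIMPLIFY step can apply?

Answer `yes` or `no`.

Answer: no

Derivation:
Expression: (0*(((b+1)*(6+2))*((y+0)+(a*2))))
Scanning for simplifiable subexpressions (pre-order)...
  at root: (0*(((b+1)*(6+2))*((y+0)+(a*2)))) (SIMPLIFIABLE)
  at R: (((b+1)*(6+2))*((y+0)+(a*2))) (not simplifiable)
  at RL: ((b+1)*(6+2)) (not simplifiable)
  at RLL: (b+1) (not simplifiable)
  at RLR: (6+2) (SIMPLIFIABLE)
  at RR: ((y+0)+(a*2)) (not simplifiable)
  at RRL: (y+0) (SIMPLIFIABLE)
  at RRR: (a*2) (not simplifiable)
Found simplifiable subexpr at path root: (0*(((b+1)*(6+2))*((y+0)+(a*2))))
One SIMPLIFY step would give: 0
-> NOT in normal form.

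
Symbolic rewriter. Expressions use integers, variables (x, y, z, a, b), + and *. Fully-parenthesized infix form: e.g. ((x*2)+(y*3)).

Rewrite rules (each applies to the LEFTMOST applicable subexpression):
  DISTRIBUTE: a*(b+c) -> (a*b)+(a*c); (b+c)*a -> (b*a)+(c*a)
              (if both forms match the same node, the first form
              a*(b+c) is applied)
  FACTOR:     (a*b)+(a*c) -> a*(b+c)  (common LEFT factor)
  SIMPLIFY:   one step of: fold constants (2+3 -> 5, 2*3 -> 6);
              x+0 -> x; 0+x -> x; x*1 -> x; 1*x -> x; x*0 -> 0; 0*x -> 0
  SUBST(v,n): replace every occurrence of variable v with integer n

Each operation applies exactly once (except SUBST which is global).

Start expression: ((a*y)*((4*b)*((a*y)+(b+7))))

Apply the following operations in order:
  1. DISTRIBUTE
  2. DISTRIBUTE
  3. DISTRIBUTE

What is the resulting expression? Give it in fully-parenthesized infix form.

Start: ((a*y)*((4*b)*((a*y)+(b+7))))
Apply DISTRIBUTE at R (target: ((4*b)*((a*y)+(b+7)))): ((a*y)*((4*b)*((a*y)+(b+7)))) -> ((a*y)*(((4*b)*(a*y))+((4*b)*(b+7))))
Apply DISTRIBUTE at root (target: ((a*y)*(((4*b)*(a*y))+((4*b)*(b+7))))): ((a*y)*(((4*b)*(a*y))+((4*b)*(b+7)))) -> (((a*y)*((4*b)*(a*y)))+((a*y)*((4*b)*(b+7))))
Apply DISTRIBUTE at RR (target: ((4*b)*(b+7))): (((a*y)*((4*b)*(a*y)))+((a*y)*((4*b)*(b+7)))) -> (((a*y)*((4*b)*(a*y)))+((a*y)*(((4*b)*b)+((4*b)*7))))

Answer: (((a*y)*((4*b)*(a*y)))+((a*y)*(((4*b)*b)+((4*b)*7))))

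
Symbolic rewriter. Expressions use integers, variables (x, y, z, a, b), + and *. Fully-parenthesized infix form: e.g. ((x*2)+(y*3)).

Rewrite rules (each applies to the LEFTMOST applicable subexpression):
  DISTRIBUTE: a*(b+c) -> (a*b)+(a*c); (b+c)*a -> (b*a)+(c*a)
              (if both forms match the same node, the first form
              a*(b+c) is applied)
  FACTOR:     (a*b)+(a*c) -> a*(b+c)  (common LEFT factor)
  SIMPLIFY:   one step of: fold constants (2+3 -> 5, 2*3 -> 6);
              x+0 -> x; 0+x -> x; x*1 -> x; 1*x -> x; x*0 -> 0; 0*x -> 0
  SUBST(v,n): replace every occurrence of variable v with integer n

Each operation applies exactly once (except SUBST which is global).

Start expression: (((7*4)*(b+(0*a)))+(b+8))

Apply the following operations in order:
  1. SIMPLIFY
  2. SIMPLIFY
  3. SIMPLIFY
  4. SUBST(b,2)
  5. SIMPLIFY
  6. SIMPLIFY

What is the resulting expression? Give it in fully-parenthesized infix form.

Answer: (56+10)

Derivation:
Start: (((7*4)*(b+(0*a)))+(b+8))
Apply SIMPLIFY at LL (target: (7*4)): (((7*4)*(b+(0*a)))+(b+8)) -> ((28*(b+(0*a)))+(b+8))
Apply SIMPLIFY at LRR (target: (0*a)): ((28*(b+(0*a)))+(b+8)) -> ((28*(b+0))+(b+8))
Apply SIMPLIFY at LR (target: (b+0)): ((28*(b+0))+(b+8)) -> ((28*b)+(b+8))
Apply SUBST(b,2): ((28*b)+(b+8)) -> ((28*2)+(2+8))
Apply SIMPLIFY at L (target: (28*2)): ((28*2)+(2+8)) -> (56+(2+8))
Apply SIMPLIFY at R (target: (2+8)): (56+(2+8)) -> (56+10)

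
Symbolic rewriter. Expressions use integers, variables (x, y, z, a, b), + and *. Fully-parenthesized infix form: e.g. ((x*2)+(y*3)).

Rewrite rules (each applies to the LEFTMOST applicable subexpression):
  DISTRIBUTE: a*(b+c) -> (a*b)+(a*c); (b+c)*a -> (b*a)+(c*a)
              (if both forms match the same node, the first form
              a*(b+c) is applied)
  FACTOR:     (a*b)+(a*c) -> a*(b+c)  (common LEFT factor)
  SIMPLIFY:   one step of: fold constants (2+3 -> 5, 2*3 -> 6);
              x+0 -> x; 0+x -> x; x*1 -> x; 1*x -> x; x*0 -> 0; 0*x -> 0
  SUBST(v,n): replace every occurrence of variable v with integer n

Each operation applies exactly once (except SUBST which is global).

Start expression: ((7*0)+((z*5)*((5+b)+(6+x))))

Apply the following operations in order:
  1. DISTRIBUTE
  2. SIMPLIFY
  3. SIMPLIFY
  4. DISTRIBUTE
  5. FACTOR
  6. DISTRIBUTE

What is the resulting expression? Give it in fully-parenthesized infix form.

Start: ((7*0)+((z*5)*((5+b)+(6+x))))
Apply DISTRIBUTE at R (target: ((z*5)*((5+b)+(6+x)))): ((7*0)+((z*5)*((5+b)+(6+x)))) -> ((7*0)+(((z*5)*(5+b))+((z*5)*(6+x))))
Apply SIMPLIFY at L (target: (7*0)): ((7*0)+(((z*5)*(5+b))+((z*5)*(6+x)))) -> (0+(((z*5)*(5+b))+((z*5)*(6+x))))
Apply SIMPLIFY at root (target: (0+(((z*5)*(5+b))+((z*5)*(6+x))))): (0+(((z*5)*(5+b))+((z*5)*(6+x)))) -> (((z*5)*(5+b))+((z*5)*(6+x)))
Apply DISTRIBUTE at L (target: ((z*5)*(5+b))): (((z*5)*(5+b))+((z*5)*(6+x))) -> ((((z*5)*5)+((z*5)*b))+((z*5)*(6+x)))
Apply FACTOR at L (target: (((z*5)*5)+((z*5)*b))): ((((z*5)*5)+((z*5)*b))+((z*5)*(6+x))) -> (((z*5)*(5+b))+((z*5)*(6+x)))
Apply DISTRIBUTE at L (target: ((z*5)*(5+b))): (((z*5)*(5+b))+((z*5)*(6+x))) -> ((((z*5)*5)+((z*5)*b))+((z*5)*(6+x)))

Answer: ((((z*5)*5)+((z*5)*b))+((z*5)*(6+x)))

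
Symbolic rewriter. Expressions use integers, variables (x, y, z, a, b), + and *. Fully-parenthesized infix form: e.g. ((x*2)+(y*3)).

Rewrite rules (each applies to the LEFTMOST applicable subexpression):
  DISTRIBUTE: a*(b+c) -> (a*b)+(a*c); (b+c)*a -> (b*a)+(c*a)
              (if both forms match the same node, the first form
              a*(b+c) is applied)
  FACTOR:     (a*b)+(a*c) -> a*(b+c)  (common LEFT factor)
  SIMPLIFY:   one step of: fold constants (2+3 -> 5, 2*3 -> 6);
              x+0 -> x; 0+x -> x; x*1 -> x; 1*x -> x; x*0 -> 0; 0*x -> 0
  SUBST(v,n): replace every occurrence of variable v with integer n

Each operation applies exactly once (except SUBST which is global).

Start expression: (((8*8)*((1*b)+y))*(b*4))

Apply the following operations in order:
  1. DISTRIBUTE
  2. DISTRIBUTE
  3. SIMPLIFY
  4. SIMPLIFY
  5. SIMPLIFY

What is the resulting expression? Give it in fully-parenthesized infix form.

Answer: (((64*b)*(b*4))+((64*y)*(b*4)))

Derivation:
Start: (((8*8)*((1*b)+y))*(b*4))
Apply DISTRIBUTE at L (target: ((8*8)*((1*b)+y))): (((8*8)*((1*b)+y))*(b*4)) -> ((((8*8)*(1*b))+((8*8)*y))*(b*4))
Apply DISTRIBUTE at root (target: ((((8*8)*(1*b))+((8*8)*y))*(b*4))): ((((8*8)*(1*b))+((8*8)*y))*(b*4)) -> ((((8*8)*(1*b))*(b*4))+(((8*8)*y)*(b*4)))
Apply SIMPLIFY at LLL (target: (8*8)): ((((8*8)*(1*b))*(b*4))+(((8*8)*y)*(b*4))) -> (((64*(1*b))*(b*4))+(((8*8)*y)*(b*4)))
Apply SIMPLIFY at LLR (target: (1*b)): (((64*(1*b))*(b*4))+(((8*8)*y)*(b*4))) -> (((64*b)*(b*4))+(((8*8)*y)*(b*4)))
Apply SIMPLIFY at RLL (target: (8*8)): (((64*b)*(b*4))+(((8*8)*y)*(b*4))) -> (((64*b)*(b*4))+((64*y)*(b*4)))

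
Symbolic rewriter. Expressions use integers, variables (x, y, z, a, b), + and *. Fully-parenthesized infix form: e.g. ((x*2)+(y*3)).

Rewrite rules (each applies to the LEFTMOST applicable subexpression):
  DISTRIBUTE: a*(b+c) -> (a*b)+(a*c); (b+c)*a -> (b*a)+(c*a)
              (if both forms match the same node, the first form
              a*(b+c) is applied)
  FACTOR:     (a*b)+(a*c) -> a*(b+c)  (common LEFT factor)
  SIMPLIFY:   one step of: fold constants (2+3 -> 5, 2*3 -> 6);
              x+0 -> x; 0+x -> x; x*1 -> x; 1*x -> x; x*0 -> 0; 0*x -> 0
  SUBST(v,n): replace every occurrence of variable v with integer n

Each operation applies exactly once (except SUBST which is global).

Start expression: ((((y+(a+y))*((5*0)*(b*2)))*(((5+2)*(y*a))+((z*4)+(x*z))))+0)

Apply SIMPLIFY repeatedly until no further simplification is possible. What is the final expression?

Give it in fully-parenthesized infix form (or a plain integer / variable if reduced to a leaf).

Start: ((((y+(a+y))*((5*0)*(b*2)))*(((5+2)*(y*a))+((z*4)+(x*z))))+0)
Step 1: at root: ((((y+(a+y))*((5*0)*(b*2)))*(((5+2)*(y*a))+((z*4)+(x*z))))+0) -> (((y+(a+y))*((5*0)*(b*2)))*(((5+2)*(y*a))+((z*4)+(x*z)))); overall: ((((y+(a+y))*((5*0)*(b*2)))*(((5+2)*(y*a))+((z*4)+(x*z))))+0) -> (((y+(a+y))*((5*0)*(b*2)))*(((5+2)*(y*a))+((z*4)+(x*z))))
Step 2: at LRL: (5*0) -> 0; overall: (((y+(a+y))*((5*0)*(b*2)))*(((5+2)*(y*a))+((z*4)+(x*z)))) -> (((y+(a+y))*(0*(b*2)))*(((5+2)*(y*a))+((z*4)+(x*z))))
Step 3: at LR: (0*(b*2)) -> 0; overall: (((y+(a+y))*(0*(b*2)))*(((5+2)*(y*a))+((z*4)+(x*z)))) -> (((y+(a+y))*0)*(((5+2)*(y*a))+((z*4)+(x*z))))
Step 4: at L: ((y+(a+y))*0) -> 0; overall: (((y+(a+y))*0)*(((5+2)*(y*a))+((z*4)+(x*z)))) -> (0*(((5+2)*(y*a))+((z*4)+(x*z))))
Step 5: at root: (0*(((5+2)*(y*a))+((z*4)+(x*z)))) -> 0; overall: (0*(((5+2)*(y*a))+((z*4)+(x*z)))) -> 0
Fixed point: 0

Answer: 0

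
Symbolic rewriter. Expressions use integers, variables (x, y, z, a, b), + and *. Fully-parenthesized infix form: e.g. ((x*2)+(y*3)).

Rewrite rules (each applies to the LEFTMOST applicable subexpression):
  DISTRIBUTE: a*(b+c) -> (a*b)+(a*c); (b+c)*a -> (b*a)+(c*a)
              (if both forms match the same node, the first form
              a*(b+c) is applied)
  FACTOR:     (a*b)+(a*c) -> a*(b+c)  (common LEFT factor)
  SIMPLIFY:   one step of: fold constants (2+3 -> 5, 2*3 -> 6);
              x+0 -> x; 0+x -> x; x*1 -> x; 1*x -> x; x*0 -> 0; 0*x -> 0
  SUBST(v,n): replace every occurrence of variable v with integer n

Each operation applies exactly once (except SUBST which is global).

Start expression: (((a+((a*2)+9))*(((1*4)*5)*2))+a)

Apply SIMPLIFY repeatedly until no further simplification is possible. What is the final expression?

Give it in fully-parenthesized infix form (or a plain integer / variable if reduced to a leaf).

Start: (((a+((a*2)+9))*(((1*4)*5)*2))+a)
Step 1: at LRLL: (1*4) -> 4; overall: (((a+((a*2)+9))*(((1*4)*5)*2))+a) -> (((a+((a*2)+9))*((4*5)*2))+a)
Step 2: at LRL: (4*5) -> 20; overall: (((a+((a*2)+9))*((4*5)*2))+a) -> (((a+((a*2)+9))*(20*2))+a)
Step 3: at LR: (20*2) -> 40; overall: (((a+((a*2)+9))*(20*2))+a) -> (((a+((a*2)+9))*40)+a)
Fixed point: (((a+((a*2)+9))*40)+a)

Answer: (((a+((a*2)+9))*40)+a)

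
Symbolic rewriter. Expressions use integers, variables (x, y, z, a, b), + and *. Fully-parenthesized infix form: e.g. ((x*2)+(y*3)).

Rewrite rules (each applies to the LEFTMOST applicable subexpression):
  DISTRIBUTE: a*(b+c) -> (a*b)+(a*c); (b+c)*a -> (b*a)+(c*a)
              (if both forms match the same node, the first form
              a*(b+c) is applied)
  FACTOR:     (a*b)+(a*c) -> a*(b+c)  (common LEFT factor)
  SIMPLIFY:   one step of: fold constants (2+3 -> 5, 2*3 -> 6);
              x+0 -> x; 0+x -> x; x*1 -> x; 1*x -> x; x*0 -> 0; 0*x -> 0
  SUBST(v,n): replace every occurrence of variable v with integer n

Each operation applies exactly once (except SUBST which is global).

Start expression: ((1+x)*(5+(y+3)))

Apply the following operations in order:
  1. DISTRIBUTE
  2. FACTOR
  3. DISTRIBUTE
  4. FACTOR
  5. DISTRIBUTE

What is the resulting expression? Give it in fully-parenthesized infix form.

Answer: (((1+x)*5)+((1+x)*(y+3)))

Derivation:
Start: ((1+x)*(5+(y+3)))
Apply DISTRIBUTE at root (target: ((1+x)*(5+(y+3)))): ((1+x)*(5+(y+3))) -> (((1+x)*5)+((1+x)*(y+3)))
Apply FACTOR at root (target: (((1+x)*5)+((1+x)*(y+3)))): (((1+x)*5)+((1+x)*(y+3))) -> ((1+x)*(5+(y+3)))
Apply DISTRIBUTE at root (target: ((1+x)*(5+(y+3)))): ((1+x)*(5+(y+3))) -> (((1+x)*5)+((1+x)*(y+3)))
Apply FACTOR at root (target: (((1+x)*5)+((1+x)*(y+3)))): (((1+x)*5)+((1+x)*(y+3))) -> ((1+x)*(5+(y+3)))
Apply DISTRIBUTE at root (target: ((1+x)*(5+(y+3)))): ((1+x)*(5+(y+3))) -> (((1+x)*5)+((1+x)*(y+3)))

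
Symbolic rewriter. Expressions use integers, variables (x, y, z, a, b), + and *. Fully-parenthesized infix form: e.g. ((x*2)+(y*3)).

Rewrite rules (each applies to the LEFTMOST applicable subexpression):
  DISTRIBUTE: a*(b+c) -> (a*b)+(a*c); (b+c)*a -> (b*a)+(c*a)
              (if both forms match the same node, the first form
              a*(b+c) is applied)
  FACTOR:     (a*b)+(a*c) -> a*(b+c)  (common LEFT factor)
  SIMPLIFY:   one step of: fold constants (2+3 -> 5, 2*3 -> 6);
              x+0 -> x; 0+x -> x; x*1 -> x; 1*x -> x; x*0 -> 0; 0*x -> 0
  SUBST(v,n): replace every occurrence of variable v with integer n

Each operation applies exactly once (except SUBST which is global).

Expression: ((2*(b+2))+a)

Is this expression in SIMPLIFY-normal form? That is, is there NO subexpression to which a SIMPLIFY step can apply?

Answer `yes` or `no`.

Expression: ((2*(b+2))+a)
Scanning for simplifiable subexpressions (pre-order)...
  at root: ((2*(b+2))+a) (not simplifiable)
  at L: (2*(b+2)) (not simplifiable)
  at LR: (b+2) (not simplifiable)
Result: no simplifiable subexpression found -> normal form.

Answer: yes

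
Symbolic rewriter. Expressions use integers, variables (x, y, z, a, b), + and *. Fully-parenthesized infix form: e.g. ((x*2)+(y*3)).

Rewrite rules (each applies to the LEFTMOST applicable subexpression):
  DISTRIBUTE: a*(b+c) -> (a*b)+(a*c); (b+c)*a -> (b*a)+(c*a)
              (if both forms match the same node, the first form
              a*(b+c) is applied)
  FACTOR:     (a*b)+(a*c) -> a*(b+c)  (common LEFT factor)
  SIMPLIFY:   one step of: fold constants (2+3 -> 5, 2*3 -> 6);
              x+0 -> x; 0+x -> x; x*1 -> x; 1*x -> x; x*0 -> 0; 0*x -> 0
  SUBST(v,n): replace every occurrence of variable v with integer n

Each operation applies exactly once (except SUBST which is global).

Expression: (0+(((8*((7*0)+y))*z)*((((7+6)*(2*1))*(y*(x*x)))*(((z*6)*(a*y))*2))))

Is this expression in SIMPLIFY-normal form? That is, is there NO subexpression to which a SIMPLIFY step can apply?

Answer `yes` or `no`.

Answer: no

Derivation:
Expression: (0+(((8*((7*0)+y))*z)*((((7+6)*(2*1))*(y*(x*x)))*(((z*6)*(a*y))*2))))
Scanning for simplifiable subexpressions (pre-order)...
  at root: (0+(((8*((7*0)+y))*z)*((((7+6)*(2*1))*(y*(x*x)))*(((z*6)*(a*y))*2)))) (SIMPLIFIABLE)
  at R: (((8*((7*0)+y))*z)*((((7+6)*(2*1))*(y*(x*x)))*(((z*6)*(a*y))*2))) (not simplifiable)
  at RL: ((8*((7*0)+y))*z) (not simplifiable)
  at RLL: (8*((7*0)+y)) (not simplifiable)
  at RLLR: ((7*0)+y) (not simplifiable)
  at RLLRL: (7*0) (SIMPLIFIABLE)
  at RR: ((((7+6)*(2*1))*(y*(x*x)))*(((z*6)*(a*y))*2)) (not simplifiable)
  at RRL: (((7+6)*(2*1))*(y*(x*x))) (not simplifiable)
  at RRLL: ((7+6)*(2*1)) (not simplifiable)
  at RRLLL: (7+6) (SIMPLIFIABLE)
  at RRLLR: (2*1) (SIMPLIFIABLE)
  at RRLR: (y*(x*x)) (not simplifiable)
  at RRLRR: (x*x) (not simplifiable)
  at RRR: (((z*6)*(a*y))*2) (not simplifiable)
  at RRRL: ((z*6)*(a*y)) (not simplifiable)
  at RRRLL: (z*6) (not simplifiable)
  at RRRLR: (a*y) (not simplifiable)
Found simplifiable subexpr at path root: (0+(((8*((7*0)+y))*z)*((((7+6)*(2*1))*(y*(x*x)))*(((z*6)*(a*y))*2))))
One SIMPLIFY step would give: (((8*((7*0)+y))*z)*((((7+6)*(2*1))*(y*(x*x)))*(((z*6)*(a*y))*2)))
-> NOT in normal form.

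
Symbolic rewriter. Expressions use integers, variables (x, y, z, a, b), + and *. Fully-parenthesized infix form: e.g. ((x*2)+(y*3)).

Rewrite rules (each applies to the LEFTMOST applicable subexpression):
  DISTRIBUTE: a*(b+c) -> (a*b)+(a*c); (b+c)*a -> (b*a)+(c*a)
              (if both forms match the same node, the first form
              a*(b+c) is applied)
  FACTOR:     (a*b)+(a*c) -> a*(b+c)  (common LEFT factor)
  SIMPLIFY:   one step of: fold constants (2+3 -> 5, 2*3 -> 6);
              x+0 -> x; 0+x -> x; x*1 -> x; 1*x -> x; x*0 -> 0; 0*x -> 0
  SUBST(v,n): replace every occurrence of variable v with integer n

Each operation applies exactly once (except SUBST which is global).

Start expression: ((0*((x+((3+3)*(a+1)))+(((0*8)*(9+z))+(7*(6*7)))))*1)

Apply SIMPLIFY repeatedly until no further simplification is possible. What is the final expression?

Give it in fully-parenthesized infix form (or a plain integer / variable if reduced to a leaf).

Start: ((0*((x+((3+3)*(a+1)))+(((0*8)*(9+z))+(7*(6*7)))))*1)
Step 1: at root: ((0*((x+((3+3)*(a+1)))+(((0*8)*(9+z))+(7*(6*7)))))*1) -> (0*((x+((3+3)*(a+1)))+(((0*8)*(9+z))+(7*(6*7))))); overall: ((0*((x+((3+3)*(a+1)))+(((0*8)*(9+z))+(7*(6*7)))))*1) -> (0*((x+((3+3)*(a+1)))+(((0*8)*(9+z))+(7*(6*7)))))
Step 2: at root: (0*((x+((3+3)*(a+1)))+(((0*8)*(9+z))+(7*(6*7))))) -> 0; overall: (0*((x+((3+3)*(a+1)))+(((0*8)*(9+z))+(7*(6*7))))) -> 0
Fixed point: 0

Answer: 0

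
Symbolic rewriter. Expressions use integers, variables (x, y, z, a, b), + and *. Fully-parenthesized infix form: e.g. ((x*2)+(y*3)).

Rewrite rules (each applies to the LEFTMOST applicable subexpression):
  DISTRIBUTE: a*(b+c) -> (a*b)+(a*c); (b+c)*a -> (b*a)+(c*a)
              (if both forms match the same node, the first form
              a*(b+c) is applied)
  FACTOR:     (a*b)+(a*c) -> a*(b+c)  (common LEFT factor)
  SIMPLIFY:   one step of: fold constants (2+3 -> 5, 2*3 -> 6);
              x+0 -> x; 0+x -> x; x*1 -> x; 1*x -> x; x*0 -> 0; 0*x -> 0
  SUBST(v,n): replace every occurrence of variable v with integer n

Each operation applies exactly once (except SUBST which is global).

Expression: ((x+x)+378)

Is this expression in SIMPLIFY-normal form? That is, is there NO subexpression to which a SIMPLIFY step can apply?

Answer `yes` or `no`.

Answer: yes

Derivation:
Expression: ((x+x)+378)
Scanning for simplifiable subexpressions (pre-order)...
  at root: ((x+x)+378) (not simplifiable)
  at L: (x+x) (not simplifiable)
Result: no simplifiable subexpression found -> normal form.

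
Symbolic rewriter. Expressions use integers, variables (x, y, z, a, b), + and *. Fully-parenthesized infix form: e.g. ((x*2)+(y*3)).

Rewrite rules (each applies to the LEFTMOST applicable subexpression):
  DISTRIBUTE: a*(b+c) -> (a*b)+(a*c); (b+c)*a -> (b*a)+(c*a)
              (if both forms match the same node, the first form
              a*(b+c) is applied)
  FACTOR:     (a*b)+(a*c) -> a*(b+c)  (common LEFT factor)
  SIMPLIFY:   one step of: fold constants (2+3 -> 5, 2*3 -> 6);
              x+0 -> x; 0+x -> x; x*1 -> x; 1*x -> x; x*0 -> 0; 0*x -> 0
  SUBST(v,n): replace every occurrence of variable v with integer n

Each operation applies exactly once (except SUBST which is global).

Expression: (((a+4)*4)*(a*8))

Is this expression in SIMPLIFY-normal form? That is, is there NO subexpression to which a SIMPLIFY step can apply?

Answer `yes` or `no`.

Expression: (((a+4)*4)*(a*8))
Scanning for simplifiable subexpressions (pre-order)...
  at root: (((a+4)*4)*(a*8)) (not simplifiable)
  at L: ((a+4)*4) (not simplifiable)
  at LL: (a+4) (not simplifiable)
  at R: (a*8) (not simplifiable)
Result: no simplifiable subexpression found -> normal form.

Answer: yes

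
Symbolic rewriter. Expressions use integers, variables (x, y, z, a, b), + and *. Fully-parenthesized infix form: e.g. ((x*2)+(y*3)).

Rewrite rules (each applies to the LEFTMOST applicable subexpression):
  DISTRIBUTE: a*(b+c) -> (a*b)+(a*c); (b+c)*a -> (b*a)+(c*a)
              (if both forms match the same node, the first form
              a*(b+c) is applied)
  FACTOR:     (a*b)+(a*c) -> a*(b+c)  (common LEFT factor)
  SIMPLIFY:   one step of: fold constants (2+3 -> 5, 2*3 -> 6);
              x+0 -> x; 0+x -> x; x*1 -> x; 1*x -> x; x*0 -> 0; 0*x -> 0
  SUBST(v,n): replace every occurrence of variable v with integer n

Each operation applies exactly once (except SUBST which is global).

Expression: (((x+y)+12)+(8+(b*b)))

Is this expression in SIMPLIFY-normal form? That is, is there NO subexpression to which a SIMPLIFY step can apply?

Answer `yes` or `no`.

Expression: (((x+y)+12)+(8+(b*b)))
Scanning for simplifiable subexpressions (pre-order)...
  at root: (((x+y)+12)+(8+(b*b))) (not simplifiable)
  at L: ((x+y)+12) (not simplifiable)
  at LL: (x+y) (not simplifiable)
  at R: (8+(b*b)) (not simplifiable)
  at RR: (b*b) (not simplifiable)
Result: no simplifiable subexpression found -> normal form.

Answer: yes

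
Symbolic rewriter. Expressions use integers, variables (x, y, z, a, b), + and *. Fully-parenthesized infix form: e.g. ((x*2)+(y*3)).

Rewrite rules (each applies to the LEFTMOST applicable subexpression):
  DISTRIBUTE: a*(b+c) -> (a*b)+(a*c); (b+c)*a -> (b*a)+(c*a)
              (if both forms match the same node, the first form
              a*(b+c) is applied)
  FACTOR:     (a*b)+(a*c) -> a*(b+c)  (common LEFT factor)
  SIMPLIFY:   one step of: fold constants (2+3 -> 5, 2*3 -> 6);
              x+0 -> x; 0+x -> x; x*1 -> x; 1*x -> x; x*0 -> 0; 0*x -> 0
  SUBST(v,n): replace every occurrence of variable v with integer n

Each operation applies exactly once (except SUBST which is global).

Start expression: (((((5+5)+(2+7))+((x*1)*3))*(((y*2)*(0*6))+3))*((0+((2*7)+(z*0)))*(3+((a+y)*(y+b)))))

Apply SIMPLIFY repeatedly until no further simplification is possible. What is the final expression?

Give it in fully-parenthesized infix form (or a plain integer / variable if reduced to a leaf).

Start: (((((5+5)+(2+7))+((x*1)*3))*(((y*2)*(0*6))+3))*((0+((2*7)+(z*0)))*(3+((a+y)*(y+b)))))
Step 1: at LLLL: (5+5) -> 10; overall: (((((5+5)+(2+7))+((x*1)*3))*(((y*2)*(0*6))+3))*((0+((2*7)+(z*0)))*(3+((a+y)*(y+b))))) -> ((((10+(2+7))+((x*1)*3))*(((y*2)*(0*6))+3))*((0+((2*7)+(z*0)))*(3+((a+y)*(y+b)))))
Step 2: at LLLR: (2+7) -> 9; overall: ((((10+(2+7))+((x*1)*3))*(((y*2)*(0*6))+3))*((0+((2*7)+(z*0)))*(3+((a+y)*(y+b))))) -> ((((10+9)+((x*1)*3))*(((y*2)*(0*6))+3))*((0+((2*7)+(z*0)))*(3+((a+y)*(y+b)))))
Step 3: at LLL: (10+9) -> 19; overall: ((((10+9)+((x*1)*3))*(((y*2)*(0*6))+3))*((0+((2*7)+(z*0)))*(3+((a+y)*(y+b))))) -> (((19+((x*1)*3))*(((y*2)*(0*6))+3))*((0+((2*7)+(z*0)))*(3+((a+y)*(y+b)))))
Step 4: at LLRL: (x*1) -> x; overall: (((19+((x*1)*3))*(((y*2)*(0*6))+3))*((0+((2*7)+(z*0)))*(3+((a+y)*(y+b))))) -> (((19+(x*3))*(((y*2)*(0*6))+3))*((0+((2*7)+(z*0)))*(3+((a+y)*(y+b)))))
Step 5: at LRLR: (0*6) -> 0; overall: (((19+(x*3))*(((y*2)*(0*6))+3))*((0+((2*7)+(z*0)))*(3+((a+y)*(y+b))))) -> (((19+(x*3))*(((y*2)*0)+3))*((0+((2*7)+(z*0)))*(3+((a+y)*(y+b)))))
Step 6: at LRL: ((y*2)*0) -> 0; overall: (((19+(x*3))*(((y*2)*0)+3))*((0+((2*7)+(z*0)))*(3+((a+y)*(y+b))))) -> (((19+(x*3))*(0+3))*((0+((2*7)+(z*0)))*(3+((a+y)*(y+b)))))
Step 7: at LR: (0+3) -> 3; overall: (((19+(x*3))*(0+3))*((0+((2*7)+(z*0)))*(3+((a+y)*(y+b))))) -> (((19+(x*3))*3)*((0+((2*7)+(z*0)))*(3+((a+y)*(y+b)))))
Step 8: at RL: (0+((2*7)+(z*0))) -> ((2*7)+(z*0)); overall: (((19+(x*3))*3)*((0+((2*7)+(z*0)))*(3+((a+y)*(y+b))))) -> (((19+(x*3))*3)*(((2*7)+(z*0))*(3+((a+y)*(y+b)))))
Step 9: at RLL: (2*7) -> 14; overall: (((19+(x*3))*3)*(((2*7)+(z*0))*(3+((a+y)*(y+b))))) -> (((19+(x*3))*3)*((14+(z*0))*(3+((a+y)*(y+b)))))
Step 10: at RLR: (z*0) -> 0; overall: (((19+(x*3))*3)*((14+(z*0))*(3+((a+y)*(y+b))))) -> (((19+(x*3))*3)*((14+0)*(3+((a+y)*(y+b)))))
Step 11: at RL: (14+0) -> 14; overall: (((19+(x*3))*3)*((14+0)*(3+((a+y)*(y+b))))) -> (((19+(x*3))*3)*(14*(3+((a+y)*(y+b)))))
Fixed point: (((19+(x*3))*3)*(14*(3+((a+y)*(y+b)))))

Answer: (((19+(x*3))*3)*(14*(3+((a+y)*(y+b)))))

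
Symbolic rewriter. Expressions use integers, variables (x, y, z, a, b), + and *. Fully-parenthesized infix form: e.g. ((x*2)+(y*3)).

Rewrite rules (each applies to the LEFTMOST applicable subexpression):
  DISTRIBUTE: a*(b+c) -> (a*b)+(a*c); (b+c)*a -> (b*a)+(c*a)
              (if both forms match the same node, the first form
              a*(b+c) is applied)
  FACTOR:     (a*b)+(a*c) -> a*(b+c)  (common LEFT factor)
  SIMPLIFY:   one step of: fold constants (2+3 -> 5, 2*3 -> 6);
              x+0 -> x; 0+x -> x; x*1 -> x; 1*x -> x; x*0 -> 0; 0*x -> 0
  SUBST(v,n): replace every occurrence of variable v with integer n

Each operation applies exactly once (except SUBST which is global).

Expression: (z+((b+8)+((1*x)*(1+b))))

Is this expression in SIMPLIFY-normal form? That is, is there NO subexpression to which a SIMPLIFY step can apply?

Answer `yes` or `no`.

Expression: (z+((b+8)+((1*x)*(1+b))))
Scanning for simplifiable subexpressions (pre-order)...
  at root: (z+((b+8)+((1*x)*(1+b)))) (not simplifiable)
  at R: ((b+8)+((1*x)*(1+b))) (not simplifiable)
  at RL: (b+8) (not simplifiable)
  at RR: ((1*x)*(1+b)) (not simplifiable)
  at RRL: (1*x) (SIMPLIFIABLE)
  at RRR: (1+b) (not simplifiable)
Found simplifiable subexpr at path RRL: (1*x)
One SIMPLIFY step would give: (z+((b+8)+(x*(1+b))))
-> NOT in normal form.

Answer: no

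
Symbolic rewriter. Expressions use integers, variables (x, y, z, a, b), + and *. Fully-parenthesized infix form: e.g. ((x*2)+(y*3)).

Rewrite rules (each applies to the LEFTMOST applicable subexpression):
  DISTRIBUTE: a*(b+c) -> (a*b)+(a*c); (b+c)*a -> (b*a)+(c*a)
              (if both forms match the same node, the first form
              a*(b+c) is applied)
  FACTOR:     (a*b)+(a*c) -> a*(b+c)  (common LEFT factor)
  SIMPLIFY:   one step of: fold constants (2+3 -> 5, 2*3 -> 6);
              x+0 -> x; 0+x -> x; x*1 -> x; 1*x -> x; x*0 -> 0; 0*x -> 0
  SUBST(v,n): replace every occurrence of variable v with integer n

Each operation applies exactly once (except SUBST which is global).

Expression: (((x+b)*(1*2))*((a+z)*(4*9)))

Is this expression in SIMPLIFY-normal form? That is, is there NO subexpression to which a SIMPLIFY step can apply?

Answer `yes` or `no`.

Expression: (((x+b)*(1*2))*((a+z)*(4*9)))
Scanning for simplifiable subexpressions (pre-order)...
  at root: (((x+b)*(1*2))*((a+z)*(4*9))) (not simplifiable)
  at L: ((x+b)*(1*2)) (not simplifiable)
  at LL: (x+b) (not simplifiable)
  at LR: (1*2) (SIMPLIFIABLE)
  at R: ((a+z)*(4*9)) (not simplifiable)
  at RL: (a+z) (not simplifiable)
  at RR: (4*9) (SIMPLIFIABLE)
Found simplifiable subexpr at path LR: (1*2)
One SIMPLIFY step would give: (((x+b)*2)*((a+z)*(4*9)))
-> NOT in normal form.

Answer: no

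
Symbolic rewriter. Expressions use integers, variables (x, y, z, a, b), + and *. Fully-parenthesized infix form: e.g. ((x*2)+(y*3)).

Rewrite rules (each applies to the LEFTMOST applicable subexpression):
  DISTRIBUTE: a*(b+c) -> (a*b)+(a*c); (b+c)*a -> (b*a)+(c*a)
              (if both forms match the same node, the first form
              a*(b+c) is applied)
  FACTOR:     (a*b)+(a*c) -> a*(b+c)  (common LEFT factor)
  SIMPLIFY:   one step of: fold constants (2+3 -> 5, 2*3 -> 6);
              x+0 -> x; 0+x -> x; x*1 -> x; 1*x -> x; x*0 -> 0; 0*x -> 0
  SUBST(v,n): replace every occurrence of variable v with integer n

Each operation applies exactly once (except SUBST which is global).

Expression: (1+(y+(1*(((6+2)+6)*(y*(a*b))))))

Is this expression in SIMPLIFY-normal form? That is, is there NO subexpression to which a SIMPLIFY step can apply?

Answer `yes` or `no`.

Answer: no

Derivation:
Expression: (1+(y+(1*(((6+2)+6)*(y*(a*b))))))
Scanning for simplifiable subexpressions (pre-order)...
  at root: (1+(y+(1*(((6+2)+6)*(y*(a*b)))))) (not simplifiable)
  at R: (y+(1*(((6+2)+6)*(y*(a*b))))) (not simplifiable)
  at RR: (1*(((6+2)+6)*(y*(a*b)))) (SIMPLIFIABLE)
  at RRR: (((6+2)+6)*(y*(a*b))) (not simplifiable)
  at RRRL: ((6+2)+6) (not simplifiable)
  at RRRLL: (6+2) (SIMPLIFIABLE)
  at RRRR: (y*(a*b)) (not simplifiable)
  at RRRRR: (a*b) (not simplifiable)
Found simplifiable subexpr at path RR: (1*(((6+2)+6)*(y*(a*b))))
One SIMPLIFY step would give: (1+(y+(((6+2)+6)*(y*(a*b)))))
-> NOT in normal form.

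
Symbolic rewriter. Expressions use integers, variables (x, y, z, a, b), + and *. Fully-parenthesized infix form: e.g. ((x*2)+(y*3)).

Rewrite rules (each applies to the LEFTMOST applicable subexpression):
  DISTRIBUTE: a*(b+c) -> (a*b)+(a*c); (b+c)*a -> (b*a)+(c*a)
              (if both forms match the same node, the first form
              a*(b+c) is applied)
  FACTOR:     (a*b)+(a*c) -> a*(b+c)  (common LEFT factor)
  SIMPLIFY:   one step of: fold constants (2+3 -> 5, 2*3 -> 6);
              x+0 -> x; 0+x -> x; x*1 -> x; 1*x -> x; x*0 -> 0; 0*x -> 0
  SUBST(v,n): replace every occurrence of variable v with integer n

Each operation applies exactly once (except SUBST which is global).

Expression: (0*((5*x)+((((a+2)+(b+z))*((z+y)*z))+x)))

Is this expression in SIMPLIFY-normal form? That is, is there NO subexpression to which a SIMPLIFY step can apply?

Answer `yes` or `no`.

Answer: no

Derivation:
Expression: (0*((5*x)+((((a+2)+(b+z))*((z+y)*z))+x)))
Scanning for simplifiable subexpressions (pre-order)...
  at root: (0*((5*x)+((((a+2)+(b+z))*((z+y)*z))+x))) (SIMPLIFIABLE)
  at R: ((5*x)+((((a+2)+(b+z))*((z+y)*z))+x)) (not simplifiable)
  at RL: (5*x) (not simplifiable)
  at RR: ((((a+2)+(b+z))*((z+y)*z))+x) (not simplifiable)
  at RRL: (((a+2)+(b+z))*((z+y)*z)) (not simplifiable)
  at RRLL: ((a+2)+(b+z)) (not simplifiable)
  at RRLLL: (a+2) (not simplifiable)
  at RRLLR: (b+z) (not simplifiable)
  at RRLR: ((z+y)*z) (not simplifiable)
  at RRLRL: (z+y) (not simplifiable)
Found simplifiable subexpr at path root: (0*((5*x)+((((a+2)+(b+z))*((z+y)*z))+x)))
One SIMPLIFY step would give: 0
-> NOT in normal form.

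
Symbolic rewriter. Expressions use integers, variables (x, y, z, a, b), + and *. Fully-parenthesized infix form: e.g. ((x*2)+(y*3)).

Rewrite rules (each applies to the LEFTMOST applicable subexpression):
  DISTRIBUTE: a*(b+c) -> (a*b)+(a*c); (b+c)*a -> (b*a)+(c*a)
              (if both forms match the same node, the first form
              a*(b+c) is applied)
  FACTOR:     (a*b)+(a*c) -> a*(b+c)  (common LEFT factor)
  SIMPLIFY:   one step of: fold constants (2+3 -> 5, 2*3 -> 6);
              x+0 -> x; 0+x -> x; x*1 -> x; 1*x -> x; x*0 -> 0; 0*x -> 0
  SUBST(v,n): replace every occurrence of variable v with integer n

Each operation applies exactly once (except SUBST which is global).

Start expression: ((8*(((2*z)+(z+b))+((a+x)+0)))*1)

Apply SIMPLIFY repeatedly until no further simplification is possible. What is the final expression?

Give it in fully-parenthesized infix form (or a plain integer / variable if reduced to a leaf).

Start: ((8*(((2*z)+(z+b))+((a+x)+0)))*1)
Step 1: at root: ((8*(((2*z)+(z+b))+((a+x)+0)))*1) -> (8*(((2*z)+(z+b))+((a+x)+0))); overall: ((8*(((2*z)+(z+b))+((a+x)+0)))*1) -> (8*(((2*z)+(z+b))+((a+x)+0)))
Step 2: at RR: ((a+x)+0) -> (a+x); overall: (8*(((2*z)+(z+b))+((a+x)+0))) -> (8*(((2*z)+(z+b))+(a+x)))
Fixed point: (8*(((2*z)+(z+b))+(a+x)))

Answer: (8*(((2*z)+(z+b))+(a+x)))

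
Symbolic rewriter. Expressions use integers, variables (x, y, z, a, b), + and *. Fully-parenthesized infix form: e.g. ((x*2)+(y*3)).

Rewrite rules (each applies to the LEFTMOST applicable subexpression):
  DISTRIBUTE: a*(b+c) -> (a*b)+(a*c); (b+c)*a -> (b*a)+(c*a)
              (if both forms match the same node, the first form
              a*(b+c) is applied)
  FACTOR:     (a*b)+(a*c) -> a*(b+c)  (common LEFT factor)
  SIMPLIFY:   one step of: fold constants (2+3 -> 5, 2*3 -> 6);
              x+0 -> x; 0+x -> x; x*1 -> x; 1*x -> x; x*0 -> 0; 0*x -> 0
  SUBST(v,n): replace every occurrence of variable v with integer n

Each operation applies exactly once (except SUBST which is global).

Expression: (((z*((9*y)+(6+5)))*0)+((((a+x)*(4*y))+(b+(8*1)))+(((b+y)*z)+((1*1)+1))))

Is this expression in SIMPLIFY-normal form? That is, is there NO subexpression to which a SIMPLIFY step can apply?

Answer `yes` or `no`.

Expression: (((z*((9*y)+(6+5)))*0)+((((a+x)*(4*y))+(b+(8*1)))+(((b+y)*z)+((1*1)+1))))
Scanning for simplifiable subexpressions (pre-order)...
  at root: (((z*((9*y)+(6+5)))*0)+((((a+x)*(4*y))+(b+(8*1)))+(((b+y)*z)+((1*1)+1)))) (not simplifiable)
  at L: ((z*((9*y)+(6+5)))*0) (SIMPLIFIABLE)
  at LL: (z*((9*y)+(6+5))) (not simplifiable)
  at LLR: ((9*y)+(6+5)) (not simplifiable)
  at LLRL: (9*y) (not simplifiable)
  at LLRR: (6+5) (SIMPLIFIABLE)
  at R: ((((a+x)*(4*y))+(b+(8*1)))+(((b+y)*z)+((1*1)+1))) (not simplifiable)
  at RL: (((a+x)*(4*y))+(b+(8*1))) (not simplifiable)
  at RLL: ((a+x)*(4*y)) (not simplifiable)
  at RLLL: (a+x) (not simplifiable)
  at RLLR: (4*y) (not simplifiable)
  at RLR: (b+(8*1)) (not simplifiable)
  at RLRR: (8*1) (SIMPLIFIABLE)
  at RR: (((b+y)*z)+((1*1)+1)) (not simplifiable)
  at RRL: ((b+y)*z) (not simplifiable)
  at RRLL: (b+y) (not simplifiable)
  at RRR: ((1*1)+1) (not simplifiable)
  at RRRL: (1*1) (SIMPLIFIABLE)
Found simplifiable subexpr at path L: ((z*((9*y)+(6+5)))*0)
One SIMPLIFY step would give: (0+((((a+x)*(4*y))+(b+(8*1)))+(((b+y)*z)+((1*1)+1))))
-> NOT in normal form.

Answer: no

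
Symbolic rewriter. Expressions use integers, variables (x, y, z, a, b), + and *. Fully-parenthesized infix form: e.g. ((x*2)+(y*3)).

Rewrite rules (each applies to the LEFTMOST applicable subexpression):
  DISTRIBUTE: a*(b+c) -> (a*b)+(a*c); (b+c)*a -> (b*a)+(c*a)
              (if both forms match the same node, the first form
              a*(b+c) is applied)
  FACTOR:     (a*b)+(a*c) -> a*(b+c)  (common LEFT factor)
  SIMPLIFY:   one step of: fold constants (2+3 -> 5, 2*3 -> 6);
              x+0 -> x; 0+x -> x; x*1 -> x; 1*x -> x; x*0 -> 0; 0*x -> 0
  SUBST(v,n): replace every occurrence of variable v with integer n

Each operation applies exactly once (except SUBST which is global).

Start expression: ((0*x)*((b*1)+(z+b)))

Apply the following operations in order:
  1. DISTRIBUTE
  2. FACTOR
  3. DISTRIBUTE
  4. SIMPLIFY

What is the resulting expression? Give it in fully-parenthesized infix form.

Answer: ((0*(b*1))+((0*x)*(z+b)))

Derivation:
Start: ((0*x)*((b*1)+(z+b)))
Apply DISTRIBUTE at root (target: ((0*x)*((b*1)+(z+b)))): ((0*x)*((b*1)+(z+b))) -> (((0*x)*(b*1))+((0*x)*(z+b)))
Apply FACTOR at root (target: (((0*x)*(b*1))+((0*x)*(z+b)))): (((0*x)*(b*1))+((0*x)*(z+b))) -> ((0*x)*((b*1)+(z+b)))
Apply DISTRIBUTE at root (target: ((0*x)*((b*1)+(z+b)))): ((0*x)*((b*1)+(z+b))) -> (((0*x)*(b*1))+((0*x)*(z+b)))
Apply SIMPLIFY at LL (target: (0*x)): (((0*x)*(b*1))+((0*x)*(z+b))) -> ((0*(b*1))+((0*x)*(z+b)))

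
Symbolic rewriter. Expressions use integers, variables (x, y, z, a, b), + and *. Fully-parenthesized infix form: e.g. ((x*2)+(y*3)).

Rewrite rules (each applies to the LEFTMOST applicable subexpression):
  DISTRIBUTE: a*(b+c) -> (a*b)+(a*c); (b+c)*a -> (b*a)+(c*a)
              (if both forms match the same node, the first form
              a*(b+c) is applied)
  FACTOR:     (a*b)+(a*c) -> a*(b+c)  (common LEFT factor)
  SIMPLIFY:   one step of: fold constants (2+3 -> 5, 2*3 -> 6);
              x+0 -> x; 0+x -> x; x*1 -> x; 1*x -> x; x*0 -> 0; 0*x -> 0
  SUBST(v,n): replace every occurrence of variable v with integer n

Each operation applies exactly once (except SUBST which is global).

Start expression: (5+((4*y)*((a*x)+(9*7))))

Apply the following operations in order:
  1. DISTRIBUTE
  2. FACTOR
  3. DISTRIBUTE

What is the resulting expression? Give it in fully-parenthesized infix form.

Start: (5+((4*y)*((a*x)+(9*7))))
Apply DISTRIBUTE at R (target: ((4*y)*((a*x)+(9*7)))): (5+((4*y)*((a*x)+(9*7)))) -> (5+(((4*y)*(a*x))+((4*y)*(9*7))))
Apply FACTOR at R (target: (((4*y)*(a*x))+((4*y)*(9*7)))): (5+(((4*y)*(a*x))+((4*y)*(9*7)))) -> (5+((4*y)*((a*x)+(9*7))))
Apply DISTRIBUTE at R (target: ((4*y)*((a*x)+(9*7)))): (5+((4*y)*((a*x)+(9*7)))) -> (5+(((4*y)*(a*x))+((4*y)*(9*7))))

Answer: (5+(((4*y)*(a*x))+((4*y)*(9*7))))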